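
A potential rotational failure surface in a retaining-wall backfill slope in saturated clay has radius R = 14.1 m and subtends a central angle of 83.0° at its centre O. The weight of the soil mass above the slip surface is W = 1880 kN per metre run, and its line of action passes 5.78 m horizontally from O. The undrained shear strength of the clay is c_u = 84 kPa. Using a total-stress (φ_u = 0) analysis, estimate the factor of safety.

Taking moments about the centre O, the resisting moment is provided by the undrained shear strength acting along the arc:
Arc length L_a = R·θ = 14.1·(83.0°·π/180) = 14.1·1.4486 = 20.43 m
M_R = c_u·L_a·R = 84·20.43·14.1 = 24192.1 kN·m/m
M_D = W·d = 1880·5.78 = 10866.4 kN·m/m
FS = M_R / M_D = 24192.1 / 10866.4 = 2.226

FS = 2.23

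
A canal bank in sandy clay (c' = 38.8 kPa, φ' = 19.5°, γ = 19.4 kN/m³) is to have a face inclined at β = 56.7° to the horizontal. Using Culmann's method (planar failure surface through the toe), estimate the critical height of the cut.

Culmann's analysis gives the critical failure plane at α_cr = (β + φ')/2 = (56.7 + 19.5)/2 = 38.1°, and the critical height
H_c = (4c'/γ) · sinβ cosφ' / [1 − cos(β − φ')]
    = (4·38.8/19.4) · sin56.7°·cos19.5° / [1 − cos(37.2°)]
    = 8.000 · 0.8358·0.9426 / [1 − 0.7965]
    = 8.000 · 0.7879 / 0.2035
    = 30.98 m

H_c = 30.98 m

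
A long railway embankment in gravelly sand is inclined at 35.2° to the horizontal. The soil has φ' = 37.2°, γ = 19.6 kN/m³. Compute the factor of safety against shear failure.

For a dry cohesionless infinite slope the factor of safety is FS = tanφ' / tanβ.
FS = tan37.2° / tan35.2° = 0.7590 / 0.7054 = 1.076

FS = 1.08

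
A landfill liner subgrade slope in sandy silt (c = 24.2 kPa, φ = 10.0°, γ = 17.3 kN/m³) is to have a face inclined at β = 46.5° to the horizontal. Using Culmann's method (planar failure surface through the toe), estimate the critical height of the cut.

Culmann's analysis gives the critical failure plane at α_cr = (β + φ)/2 = (46.5 + 10.0)/2 = 28.2°, and the critical height
H_c = (4c/γ) · sinβ cosφ / [1 − cos(β − φ)]
    = (4·24.2/17.3) · sin46.5°·cos10.0° / [1 − cos(36.5°)]
    = 5.595 · 0.7254·0.9848 / [1 − 0.8039]
    = 5.595 · 0.7144 / 0.1961
    = 20.38 m

H_c = 20.38 m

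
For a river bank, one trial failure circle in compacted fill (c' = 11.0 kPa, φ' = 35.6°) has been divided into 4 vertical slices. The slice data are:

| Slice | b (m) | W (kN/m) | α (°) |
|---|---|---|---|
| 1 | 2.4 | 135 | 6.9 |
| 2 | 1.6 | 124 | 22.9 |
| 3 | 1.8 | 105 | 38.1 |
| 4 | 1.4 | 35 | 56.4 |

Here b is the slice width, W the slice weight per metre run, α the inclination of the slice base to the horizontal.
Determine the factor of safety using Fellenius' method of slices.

FS = 2.21

Ordinary method of slices: FS = Σ[c'·Δl_i + (W_i cosα_i)·tanφ'] / Σ W_i sinα_i, with Δl_i = b_i / cosα_i.
Slice 1: Δl = 2.4/cos6.9° = 2.418 m; N'_1 = 135·cos6.9° = 134.0; c'Δl = 26.59; W sinα = 16.2
Slice 2: Δl = 1.6/cos22.9° = 1.737 m; N'_2 = 124·cos22.9° = 114.2; c'Δl = 19.11; W sinα = 48.3
Slice 3: Δl = 1.8/cos38.1° = 2.287 m; N'_3 = 105·cos38.1° = 82.6; c'Δl = 25.16; W sinα = 64.8
Slice 4: Δl = 1.4/cos56.4° = 2.530 m; N'_4 = 35·cos56.4° = 19.4; c'Δl = 27.83; W sinα = 29.2
Σc'Δl = 98.7 kN/m; ΣN' = 350.2 kN/m; ΣW sinα = 158.4 kN/m
Resisting = 98.7 + 350.2·tan35.6° = 98.7 + 250.8 = 349.4 kN/m
FS = 349.4 / 158.4 = 2.206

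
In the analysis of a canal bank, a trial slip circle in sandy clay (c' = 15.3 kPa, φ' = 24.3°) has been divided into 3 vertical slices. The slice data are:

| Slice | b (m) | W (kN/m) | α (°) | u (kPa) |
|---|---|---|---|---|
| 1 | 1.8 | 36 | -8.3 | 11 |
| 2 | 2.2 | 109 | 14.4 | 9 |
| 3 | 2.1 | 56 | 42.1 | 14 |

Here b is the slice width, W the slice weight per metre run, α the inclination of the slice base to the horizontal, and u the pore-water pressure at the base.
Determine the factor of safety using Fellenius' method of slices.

Ordinary method of slices: FS = Σ[c'·Δl_i + (W_i cosα_i − u_i·Δl_i)·tanφ'] / Σ W_i sinα_i, with Δl_i = b_i / cosα_i.
Slice 1: Δl = 1.8/cos(-8.3°) = 1.819 m; N'_1 = 36·cos(-8.3°) − 11·1.819 = 15.6; c'Δl = 27.83; W sinα = -5.2
Slice 2: Δl = 2.2/cos14.4° = 2.271 m; N'_2 = 109·cos14.4° − 9·2.271 = 85.1; c'Δl = 34.75; W sinα = 27.1
Slice 3: Δl = 2.1/cos42.1° = 2.830 m; N'_3 = 56·cos42.1° − 14·2.830 = 1.9; c'Δl = 43.30; W sinα = 37.5
Σc'Δl = 105.9 kN/m; ΣN' = 102.7 kN/m; ΣW sinα = 59.5 kN/m
Resisting = 105.9 + 102.7·tan24.3° = 105.9 + 46.4 = 152.2 kN/m
FS = 152.2 / 59.5 = 2.561

FS = 2.56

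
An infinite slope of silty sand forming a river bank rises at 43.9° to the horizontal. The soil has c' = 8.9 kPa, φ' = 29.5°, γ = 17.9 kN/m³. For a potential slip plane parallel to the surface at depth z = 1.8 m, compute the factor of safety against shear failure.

For an infinite slope with a slip plane parallel to the surface (no pore pressure): FS = [c' + γz cos²β tanφ'] / [γz sinβ cosβ].
γz = 17.9·1.8 = 32.22 kN/m²
Numerator = 8.9 + 32.22·cos²43.9°·tan29.5° = 8.9 + 32.22·0.5192·0.5658 = 18.364 kPa
Denominator = 32.22·sin43.9°·cos43.9° = 32.22·0.6934·0.7206 = 16.098 kPa
FS = 18.364 / 16.098 = 1.141

FS = 1.14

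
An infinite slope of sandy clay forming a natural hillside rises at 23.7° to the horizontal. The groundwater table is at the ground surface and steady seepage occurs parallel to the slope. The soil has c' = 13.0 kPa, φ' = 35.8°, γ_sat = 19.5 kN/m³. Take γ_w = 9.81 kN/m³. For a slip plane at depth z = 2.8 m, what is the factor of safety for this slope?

With seepage parallel to the slope and the water table at the surface, the effective normal stress on the slip plane uses the buoyant unit weight γ' = γ_sat − γ_w while the driving shear stress uses γ_sat:
FS = [c' + γ' z cos²β tanφ'] / [γ_sat z sinβ cosβ]
γ' = 19.5 − 9.81 = 9.69 kN/m³
Numerator = 13.0 + 9.69·2.8·cos²23.7°·tan35.8° = 13.0 + 9.69·2.8·0.8384·0.7212 = 29.407 kPa
Denominator = 19.5·2.8·sin23.7°·cos23.7° = 19.5·2.8·0.4019·0.9157 = 20.095 kPa
FS = 29.407 / 20.095 = 1.463

FS = 1.46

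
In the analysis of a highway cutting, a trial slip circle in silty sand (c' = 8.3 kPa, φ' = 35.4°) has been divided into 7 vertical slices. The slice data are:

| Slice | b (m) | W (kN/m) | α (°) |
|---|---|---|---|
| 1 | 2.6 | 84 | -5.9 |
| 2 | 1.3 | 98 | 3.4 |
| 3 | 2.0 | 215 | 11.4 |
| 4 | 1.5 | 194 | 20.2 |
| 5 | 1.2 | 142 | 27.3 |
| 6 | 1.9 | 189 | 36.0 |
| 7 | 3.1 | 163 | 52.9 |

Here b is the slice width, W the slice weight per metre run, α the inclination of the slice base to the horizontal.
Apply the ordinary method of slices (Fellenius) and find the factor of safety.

Ordinary method of slices: FS = Σ[c'·Δl_i + (W_i cosα_i)·tanφ'] / Σ W_i sinα_i, with Δl_i = b_i / cosα_i.
Slice 1: Δl = 2.6/cos(-5.9°) = 2.614 m; N'_1 = 84·cos(-5.9°) = 83.6; c'Δl = 21.69; W sinα = -8.6
Slice 2: Δl = 1.3/cos3.4° = 1.302 m; N'_2 = 98·cos3.4° = 97.8; c'Δl = 10.81; W sinα = 5.8
Slice 3: Δl = 2.0/cos11.4° = 2.040 m; N'_3 = 215·cos11.4° = 210.8; c'Δl = 16.93; W sinα = 42.5
Slice 4: Δl = 1.5/cos20.2° = 1.598 m; N'_4 = 194·cos20.2° = 182.1; c'Δl = 13.27; W sinα = 67.0
Slice 5: Δl = 1.2/cos27.3° = 1.350 m; N'_5 = 142·cos27.3° = 126.2; c'Δl = 11.21; W sinα = 65.1
Slice 6: Δl = 1.9/cos36.0° = 2.349 m; N'_6 = 189·cos36.0° = 152.9; c'Δl = 19.49; W sinα = 111.1
Slice 7: Δl = 3.1/cos52.9° = 5.139 m; N'_7 = 163·cos52.9° = 98.3; c'Δl = 42.66; W sinα = 130.0
Σc'Δl = 136.1 kN/m; ΣN' = 951.6 kN/m; ΣW sinα = 412.9 kN/m
Resisting = 136.1 + 951.6·tan35.4° = 136.1 + 676.3 = 812.3 kN/m
FS = 812.3 / 412.9 = 1.967

FS = 1.97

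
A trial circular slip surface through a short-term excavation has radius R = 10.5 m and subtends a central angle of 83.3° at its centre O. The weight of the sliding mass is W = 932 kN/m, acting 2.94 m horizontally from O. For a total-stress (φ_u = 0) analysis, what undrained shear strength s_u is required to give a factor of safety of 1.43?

FS = s_u·L_a·R / (W·d), so s_u = FS·W·d / (L_a·R).
Arc length L_a = R·θ = 10.5·(83.3°·π/180) = 10.5·1.4539 = 15.27 m
s_u = 1.43·932·2.94 / (15.27·10.5) = 3918.3 / 160.29 = 24.45 kPa

s_u = 24.4 kPa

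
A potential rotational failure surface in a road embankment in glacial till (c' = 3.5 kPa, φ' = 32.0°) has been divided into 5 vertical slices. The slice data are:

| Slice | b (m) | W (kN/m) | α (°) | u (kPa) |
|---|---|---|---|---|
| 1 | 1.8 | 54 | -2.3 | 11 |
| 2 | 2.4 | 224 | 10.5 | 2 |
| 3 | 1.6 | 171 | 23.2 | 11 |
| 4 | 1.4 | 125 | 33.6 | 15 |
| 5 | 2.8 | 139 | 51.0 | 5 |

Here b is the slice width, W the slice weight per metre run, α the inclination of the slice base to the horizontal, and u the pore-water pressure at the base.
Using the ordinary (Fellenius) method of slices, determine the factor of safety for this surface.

Ordinary method of slices: FS = Σ[c'·Δl_i + (W_i cosα_i − u_i·Δl_i)·tanφ'] / Σ W_i sinα_i, with Δl_i = b_i / cosα_i.
Slice 1: Δl = 1.8/cos(-2.3°) = 1.801 m; N'_1 = 54·cos(-2.3°) − 11·1.801 = 34.1; c'Δl = 6.31; W sinα = -2.2
Slice 2: Δl = 2.4/cos10.5° = 2.441 m; N'_2 = 224·cos10.5° − 2·2.441 = 215.4; c'Δl = 8.54; W sinα = 40.8
Slice 3: Δl = 1.6/cos23.2° = 1.741 m; N'_3 = 171·cos23.2° − 11·1.741 = 138.0; c'Δl = 6.09; W sinα = 67.4
Slice 4: Δl = 1.4/cos33.6° = 1.681 m; N'_4 = 125·cos33.6° − 15·1.681 = 78.9; c'Δl = 5.88; W sinα = 69.2
Slice 5: Δl = 2.8/cos51.0° = 4.449 m; N'_5 = 139·cos51.0° − 5·4.449 = 65.2; c'Δl = 15.57; W sinα = 108.0
Σc'Δl = 42.4 kN/m; ΣN' = 531.7 kN/m; ΣW sinα = 283.2 kN/m
Resisting = 42.4 + 531.7·tan32.0° = 42.4 + 332.2 = 374.6 kN/m
FS = 374.6 / 283.2 = 1.323

FS = 1.32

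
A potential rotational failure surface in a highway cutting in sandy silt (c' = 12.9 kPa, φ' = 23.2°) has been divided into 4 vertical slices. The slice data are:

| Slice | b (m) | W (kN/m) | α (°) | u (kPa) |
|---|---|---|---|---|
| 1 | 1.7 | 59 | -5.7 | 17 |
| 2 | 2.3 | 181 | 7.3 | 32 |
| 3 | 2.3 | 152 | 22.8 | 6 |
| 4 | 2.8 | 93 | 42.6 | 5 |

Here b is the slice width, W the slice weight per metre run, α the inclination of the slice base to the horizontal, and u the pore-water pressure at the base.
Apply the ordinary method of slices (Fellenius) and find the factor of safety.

FS = 1.91

Ordinary method of slices: FS = Σ[c'·Δl_i + (W_i cosα_i − u_i·Δl_i)·tanφ'] / Σ W_i sinα_i, with Δl_i = b_i / cosα_i.
Slice 1: Δl = 1.7/cos(-5.7°) = 1.708 m; N'_1 = 59·cos(-5.7°) − 17·1.708 = 29.7; c'Δl = 22.04; W sinα = -5.9
Slice 2: Δl = 2.3/cos7.3° = 2.319 m; N'_2 = 181·cos7.3° − 32·2.319 = 105.3; c'Δl = 29.91; W sinα = 23.0
Slice 3: Δl = 2.3/cos22.8° = 2.495 m; N'_3 = 152·cos22.8° − 6·2.495 = 125.2; c'Δl = 32.18; W sinα = 58.9
Slice 4: Δl = 2.8/cos42.6° = 3.804 m; N'_4 = 93·cos42.6° − 5·3.804 = 49.4; c'Δl = 49.07; W sinα = 62.9
Σc'Δl = 133.2 kN/m; ΣN' = 309.6 kN/m; ΣW sinα = 139.0 kN/m
Resisting = 133.2 + 309.6·tan23.2° = 133.2 + 132.7 = 265.9 kN/m
FS = 265.9 / 139.0 = 1.913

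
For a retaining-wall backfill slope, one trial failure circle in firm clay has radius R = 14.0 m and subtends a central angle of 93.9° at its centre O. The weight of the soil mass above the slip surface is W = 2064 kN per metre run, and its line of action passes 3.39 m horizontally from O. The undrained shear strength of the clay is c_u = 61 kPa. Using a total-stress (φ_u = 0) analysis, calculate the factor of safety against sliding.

FS = 2.80

Taking moments about the centre O, the resisting moment is provided by the undrained shear strength acting along the arc:
Arc length L_a = R·θ = 14.0·(93.9°·π/180) = 14.0·1.6389 = 22.94 m
M_R = c_u·L_a·R = 61·22.94·14.0 = 19594.3 kN·m/m
M_D = W·d = 2064·3.39 = 6997.0 kN·m/m
FS = M_R / M_D = 19594.3 / 6997.0 = 2.800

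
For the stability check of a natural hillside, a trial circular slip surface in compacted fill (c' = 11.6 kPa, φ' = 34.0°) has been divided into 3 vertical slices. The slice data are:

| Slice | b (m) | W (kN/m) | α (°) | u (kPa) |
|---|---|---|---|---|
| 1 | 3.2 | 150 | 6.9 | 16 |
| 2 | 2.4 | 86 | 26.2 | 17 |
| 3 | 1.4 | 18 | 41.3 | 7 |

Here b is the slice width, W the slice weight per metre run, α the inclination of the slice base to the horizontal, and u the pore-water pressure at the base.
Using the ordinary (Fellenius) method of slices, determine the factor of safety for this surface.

Ordinary method of slices: FS = Σ[c'·Δl_i + (W_i cosα_i − u_i·Δl_i)·tanφ'] / Σ W_i sinα_i, with Δl_i = b_i / cosα_i.
Slice 1: Δl = 3.2/cos6.9° = 3.223 m; N'_1 = 150·cos6.9° − 16·3.223 = 97.3; c'Δl = 37.39; W sinα = 18.0
Slice 2: Δl = 2.4/cos26.2° = 2.675 m; N'_2 = 86·cos26.2° − 17·2.675 = 31.7; c'Δl = 31.03; W sinα = 38.0
Slice 3: Δl = 1.4/cos41.3° = 1.864 m; N'_3 = 18·cos41.3° − 7·1.864 = 0.5; c'Δl = 21.62; W sinα = 11.9
Σc'Δl = 90.0 kN/m; ΣN' = 129.5 kN/m; ΣW sinα = 67.9 kN/m
Resisting = 90.0 + 129.5·tan34.0° = 90.0 + 87.4 = 177.4 kN/m
FS = 177.4 / 67.9 = 2.614

FS = 2.61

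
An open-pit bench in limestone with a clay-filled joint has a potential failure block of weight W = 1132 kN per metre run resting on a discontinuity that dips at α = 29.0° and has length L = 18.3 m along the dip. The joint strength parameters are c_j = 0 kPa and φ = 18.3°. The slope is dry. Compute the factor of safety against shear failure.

FS = 0.60

Resolving the block weight along and normal to the plane and applying the Mohr–Coulomb strength on the joint:
N' = W cosα = 1132·cos29.0° = 990.1 kN/m
Driving force T = W sinα = 1132·sin29.0° = 548.8 kN/m
Resisting force R = c_j·L + N'·tanφ = 0·18.3 + 990.1·tan18.3° = 0.0 + 327.4 = 327.4 kN/m
FS = R / T = 327.4 / 548.8 = 0.597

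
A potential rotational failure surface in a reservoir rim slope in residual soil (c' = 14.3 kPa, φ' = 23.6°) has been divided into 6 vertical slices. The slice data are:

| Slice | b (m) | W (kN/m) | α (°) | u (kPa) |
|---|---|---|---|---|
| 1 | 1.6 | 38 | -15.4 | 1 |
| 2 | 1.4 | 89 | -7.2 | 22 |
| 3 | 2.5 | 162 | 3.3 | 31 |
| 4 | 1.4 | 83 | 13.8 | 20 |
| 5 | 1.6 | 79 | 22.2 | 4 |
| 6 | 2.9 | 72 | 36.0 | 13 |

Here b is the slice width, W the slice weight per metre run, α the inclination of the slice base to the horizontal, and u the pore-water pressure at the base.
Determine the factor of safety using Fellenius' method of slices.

FS = 3.87

Ordinary method of slices: FS = Σ[c'·Δl_i + (W_i cosα_i − u_i·Δl_i)·tanφ'] / Σ W_i sinα_i, with Δl_i = b_i / cosα_i.
Slice 1: Δl = 1.6/cos(-15.4°) = 1.660 m; N'_1 = 38·cos(-15.4°) − 1·1.660 = 35.0; c'Δl = 23.73; W sinα = -10.1
Slice 2: Δl = 1.4/cos(-7.2°) = 1.411 m; N'_2 = 89·cos(-7.2°) − 22·1.411 = 57.3; c'Δl = 20.18; W sinα = -11.2
Slice 3: Δl = 2.5/cos3.3° = 2.504 m; N'_3 = 162·cos3.3° − 31·2.504 = 84.1; c'Δl = 35.81; W sinα = 9.3
Slice 4: Δl = 1.4/cos13.8° = 1.442 m; N'_4 = 83·cos13.8° − 20·1.442 = 51.8; c'Δl = 20.62; W sinα = 19.8
Slice 5: Δl = 1.6/cos22.2° = 1.728 m; N'_5 = 79·cos22.2° − 4·1.728 = 66.2; c'Δl = 24.71; W sinα = 29.8
Slice 6: Δl = 2.9/cos36.0° = 3.585 m; N'_6 = 72·cos36.0° − 13·3.585 = 11.6; c'Δl = 51.26; W sinα = 42.3
Σc'Δl = 176.3 kN/m; ΣN' = 306.0 kN/m; ΣW sinα = 80.0 kN/m
Resisting = 176.3 + 306.0·tan23.6° = 176.3 + 133.7 = 310.0 kN/m
FS = 310.0 / 80.0 = 3.873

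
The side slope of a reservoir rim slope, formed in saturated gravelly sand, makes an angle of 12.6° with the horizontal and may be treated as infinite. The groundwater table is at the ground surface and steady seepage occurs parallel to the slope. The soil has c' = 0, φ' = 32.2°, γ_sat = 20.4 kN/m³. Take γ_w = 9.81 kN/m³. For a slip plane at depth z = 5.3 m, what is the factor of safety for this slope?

With seepage parallel to the slope and the water table at the surface, the effective normal stress on the slip plane uses the buoyant unit weight γ' = γ_sat − γ_w while the driving shear stress uses γ_sat:
FS = [c' + γ' z cos²β tanφ'] / [γ_sat z sinβ cosβ]
(For c' = 0 this reduces to FS = (γ'/γ_sat)·tanφ'/tanβ.)
γ' = 20.4 − 9.81 = 10.59 kN/m³
Numerator = 0.0 + 10.59·5.3·cos²12.6°·tan32.2° = 0.0 + 10.59·5.3·0.9524·0.6297 = 33.663 kPa
Denominator = 20.4·5.3·sin12.6°·cos12.6° = 20.4·5.3·0.2181·0.9759 = 23.018 kPa
FS = 33.663 / 23.018 = 1.462

FS = 1.46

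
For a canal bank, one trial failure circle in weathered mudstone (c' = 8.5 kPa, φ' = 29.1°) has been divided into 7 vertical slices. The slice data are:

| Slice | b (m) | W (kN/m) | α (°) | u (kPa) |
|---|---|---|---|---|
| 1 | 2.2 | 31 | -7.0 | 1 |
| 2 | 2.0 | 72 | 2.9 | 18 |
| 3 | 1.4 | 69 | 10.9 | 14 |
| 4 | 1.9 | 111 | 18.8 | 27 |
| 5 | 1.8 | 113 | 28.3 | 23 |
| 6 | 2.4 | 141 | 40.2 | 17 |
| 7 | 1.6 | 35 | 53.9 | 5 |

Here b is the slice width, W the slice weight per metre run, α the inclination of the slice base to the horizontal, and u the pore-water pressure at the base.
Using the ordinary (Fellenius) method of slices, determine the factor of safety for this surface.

Ordinary method of slices: FS = Σ[c'·Δl_i + (W_i cosα_i − u_i·Δl_i)·tanφ'] / Σ W_i sinα_i, with Δl_i = b_i / cosα_i.
Slice 1: Δl = 2.2/cos(-7.0°) = 2.217 m; N'_1 = 31·cos(-7.0°) − 1·2.217 = 28.6; c'Δl = 18.84; W sinα = -3.8
Slice 2: Δl = 2.0/cos2.9° = 2.003 m; N'_2 = 72·cos2.9° − 18·2.003 = 35.9; c'Δl = 17.02; W sinα = 3.6
Slice 3: Δl = 1.4/cos10.9° = 1.426 m; N'_3 = 69·cos10.9° − 14·1.426 = 47.8; c'Δl = 12.12; W sinα = 13.0
Slice 4: Δl = 1.9/cos18.8° = 2.007 m; N'_4 = 111·cos18.8° − 27·2.007 = 50.9; c'Δl = 17.06; W sinα = 35.8
Slice 5: Δl = 1.8/cos28.3° = 2.044 m; N'_5 = 113·cos28.3° − 23·2.044 = 52.5; c'Δl = 17.38; W sinα = 53.6
Slice 6: Δl = 2.4/cos40.2° = 3.142 m; N'_6 = 141·cos40.2° − 17·3.142 = 54.3; c'Δl = 26.71; W sinα = 91.0
Slice 7: Δl = 1.6/cos53.9° = 2.716 m; N'_7 = 35·cos53.9° − 5·2.716 = 7.0; c'Δl = 23.08; W sinα = 28.3
Σc'Δl = 132.2 kN/m; ΣN' = 276.9 kN/m; ΣW sinα = 221.5 kN/m
Resisting = 132.2 + 276.9·tan29.1° = 132.2 + 154.1 = 286.3 kN/m
FS = 286.3 / 221.5 = 1.292

FS = 1.29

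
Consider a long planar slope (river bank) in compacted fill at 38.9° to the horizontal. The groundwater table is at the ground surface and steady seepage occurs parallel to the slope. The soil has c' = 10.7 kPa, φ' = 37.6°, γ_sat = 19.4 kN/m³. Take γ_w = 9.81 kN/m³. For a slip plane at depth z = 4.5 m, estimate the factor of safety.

FS = 0.72

With seepage parallel to the slope and the water table at the surface, the effective normal stress on the slip plane uses the buoyant unit weight γ' = γ_sat − γ_w while the driving shear stress uses γ_sat:
FS = [c' + γ' z cos²β tanφ'] / [γ_sat z sinβ cosβ]
γ' = 19.4 − 9.81 = 9.59 kN/m³
Numerator = 10.7 + 9.59·4.5·cos²38.9°·tan37.6° = 10.7 + 9.59·4.5·0.6057·0.7701 = 30.828 kPa
Denominator = 19.4·4.5·sin38.9°·cos38.9° = 19.4·4.5·0.6280·0.7782 = 42.664 kPa
FS = 30.828 / 42.664 = 0.723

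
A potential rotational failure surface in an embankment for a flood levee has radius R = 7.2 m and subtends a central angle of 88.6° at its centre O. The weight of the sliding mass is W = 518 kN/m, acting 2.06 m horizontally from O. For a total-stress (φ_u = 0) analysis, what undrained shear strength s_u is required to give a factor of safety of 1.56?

FS = s_u·L_a·R / (W·d), so s_u = FS·W·d / (L_a·R).
Arc length L_a = R·θ = 7.2·(88.6°·π/180) = 7.2·1.5464 = 11.13 m
s_u = 1.56·518·2.06 / (11.13·7.2) = 1664.6 / 80.16 = 20.77 kPa

s_u = 20.8 kPa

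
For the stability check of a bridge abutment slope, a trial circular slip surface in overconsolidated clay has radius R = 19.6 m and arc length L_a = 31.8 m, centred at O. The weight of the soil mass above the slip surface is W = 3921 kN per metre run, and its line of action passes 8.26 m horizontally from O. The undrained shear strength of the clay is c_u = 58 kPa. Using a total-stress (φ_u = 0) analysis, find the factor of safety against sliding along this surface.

Taking moments about the centre O, the resisting moment is provided by the undrained shear strength acting along the arc:
M_R = c_u·L_a·R = 58·31.80·19.6 = 36150.2 kN·m/m
M_D = W·d = 3921·8.26 = 32387.5 kN·m/m
FS = M_R / M_D = 36150.2 / 32387.5 = 1.116

FS = 1.12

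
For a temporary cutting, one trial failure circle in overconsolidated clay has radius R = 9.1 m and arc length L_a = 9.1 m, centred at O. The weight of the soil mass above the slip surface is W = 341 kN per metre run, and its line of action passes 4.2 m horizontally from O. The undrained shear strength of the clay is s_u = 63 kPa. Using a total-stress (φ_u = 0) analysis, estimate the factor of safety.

Taking moments about the centre O, the resisting moment is provided by the undrained shear strength acting along the arc:
M_R = s_u·L_a·R = 63·9.10·9.1 = 5217.0 kN·m/m
M_D = W·d = 341·4.2 = 1432.2 kN·m/m
FS = M_R / M_D = 5217.0 / 1432.2 = 3.643

FS = 3.64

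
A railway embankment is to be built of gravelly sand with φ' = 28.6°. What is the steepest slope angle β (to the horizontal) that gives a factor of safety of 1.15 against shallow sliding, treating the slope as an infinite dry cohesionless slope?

β = 25.4°

For an infinite dry cohesionless slope FS = tanφ'/tanβ, so tanβ = tanφ' / FS.
tanβ = tan28.6° / 1.15 = 0.5452 / 1.15 = 0.4741
β = arctan(0.4741) = 25.37°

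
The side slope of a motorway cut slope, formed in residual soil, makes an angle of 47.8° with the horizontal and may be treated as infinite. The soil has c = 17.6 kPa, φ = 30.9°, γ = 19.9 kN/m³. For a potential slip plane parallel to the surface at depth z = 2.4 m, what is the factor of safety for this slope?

For an infinite slope with a slip plane parallel to the surface (no pore pressure): FS = [c + γz cos²β tanφ] / [γz sinβ cosβ].
γz = 19.9·2.4 = 47.76 kN/m²
Numerator = 17.6 + 47.76·cos²47.8°·tan30.9° = 17.6 + 47.76·0.4512·0.5985 = 30.497 kPa
Denominator = 47.76·sin47.8°·cos47.8° = 47.76·0.7408·0.6717 = 23.766 kPa
FS = 30.497 / 23.766 = 1.283

FS = 1.28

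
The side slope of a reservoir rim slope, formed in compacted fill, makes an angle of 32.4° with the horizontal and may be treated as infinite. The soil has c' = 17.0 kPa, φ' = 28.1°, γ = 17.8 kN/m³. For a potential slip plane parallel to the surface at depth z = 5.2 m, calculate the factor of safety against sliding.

FS = 1.25

For an infinite slope with a slip plane parallel to the surface (no pore pressure): FS = [c' + γz cos²β tanφ'] / [γz sinβ cosβ].
γz = 17.8·5.2 = 92.56 kN/m²
Numerator = 17.0 + 92.56·cos²32.4°·tan28.1° = 17.0 + 92.56·0.7129·0.5340 = 52.233 kPa
Denominator = 92.56·sin32.4°·cos32.4° = 92.56·0.5358·0.8443 = 41.875 kPa
FS = 52.233 / 41.875 = 1.247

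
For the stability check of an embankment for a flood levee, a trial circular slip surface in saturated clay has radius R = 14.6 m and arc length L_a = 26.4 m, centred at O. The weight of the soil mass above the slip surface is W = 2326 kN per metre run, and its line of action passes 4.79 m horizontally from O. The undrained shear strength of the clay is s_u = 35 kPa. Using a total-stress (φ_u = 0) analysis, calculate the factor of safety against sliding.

FS = 1.21

Taking moments about the centre O, the resisting moment is provided by the undrained shear strength acting along the arc:
M_R = s_u·L_a·R = 35·26.40·14.6 = 13490.4 kN·m/m
M_D = W·d = 2326·4.79 = 11141.5 kN·m/m
FS = M_R / M_D = 13490.4 / 11141.5 = 1.211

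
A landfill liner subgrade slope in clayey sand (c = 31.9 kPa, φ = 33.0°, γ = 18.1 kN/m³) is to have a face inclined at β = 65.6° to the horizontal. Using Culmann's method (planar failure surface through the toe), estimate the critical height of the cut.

Culmann's analysis gives the critical failure plane at α_cr = (β + φ)/2 = (65.6 + 33.0)/2 = 49.3°, and the critical height
H_c = (4c/γ) · sinβ cosφ / [1 − cos(β − φ)]
    = (4·31.9/18.1) · sin65.6°·cos33.0° / [1 − cos(32.6°)]
    = 7.050 · 0.9107·0.8387 / [1 − 0.8425]
    = 7.050 · 0.7638 / 0.1575
    = 34.18 m

H_c = 34.18 m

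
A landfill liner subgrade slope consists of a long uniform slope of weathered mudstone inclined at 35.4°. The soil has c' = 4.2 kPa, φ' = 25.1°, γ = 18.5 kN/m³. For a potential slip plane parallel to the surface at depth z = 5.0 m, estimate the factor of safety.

FS = 0.76

For an infinite slope with a slip plane parallel to the surface (no pore pressure): FS = [c' + γz cos²β tanφ'] / [γz sinβ cosβ].
γz = 18.5·5.0 = 92.50 kN/m²
Numerator = 4.2 + 92.50·cos²35.4°·tan25.1° = 4.2 + 92.50·0.6644·0.4684 = 32.990 kPa
Denominator = 92.50·sin35.4°·cos35.4° = 92.50·0.5793·0.8151 = 43.677 kPa
FS = 32.990 / 43.677 = 0.755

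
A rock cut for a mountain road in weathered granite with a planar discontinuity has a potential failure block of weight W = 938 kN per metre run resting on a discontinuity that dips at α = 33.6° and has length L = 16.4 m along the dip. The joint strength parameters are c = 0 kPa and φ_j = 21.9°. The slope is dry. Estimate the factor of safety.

Resolving the block weight along and normal to the plane and applying the Mohr–Coulomb strength on the joint:
N' = W cosα = 938·cos33.6° = 781.3 kN/m
Driving force T = W sinα = 938·sin33.6° = 519.1 kN/m
Resisting force R = c·L + N'·tanφ_j = 0·16.4 + 781.3·tan21.9° = 0.0 + 314.1 = 314.1 kN/m
FS = R / T = 314.1 / 519.1 = 0.605

FS = 0.61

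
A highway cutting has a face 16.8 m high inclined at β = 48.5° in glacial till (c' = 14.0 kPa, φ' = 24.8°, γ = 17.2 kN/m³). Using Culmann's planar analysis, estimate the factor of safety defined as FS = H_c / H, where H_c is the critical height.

FS = 1.56

H_c = (4c'/γ) · sinβ cosφ' / [1 − cos(β − φ')]
    = (4·14.0/17.2) · sin48.5°·cos24.8° / [1 − cos23.7°]
    = 3.256 · 0.6799 / 0.0843 = 26.25 m
FS = H_c / H = 26.25 / 16.8 = 1.562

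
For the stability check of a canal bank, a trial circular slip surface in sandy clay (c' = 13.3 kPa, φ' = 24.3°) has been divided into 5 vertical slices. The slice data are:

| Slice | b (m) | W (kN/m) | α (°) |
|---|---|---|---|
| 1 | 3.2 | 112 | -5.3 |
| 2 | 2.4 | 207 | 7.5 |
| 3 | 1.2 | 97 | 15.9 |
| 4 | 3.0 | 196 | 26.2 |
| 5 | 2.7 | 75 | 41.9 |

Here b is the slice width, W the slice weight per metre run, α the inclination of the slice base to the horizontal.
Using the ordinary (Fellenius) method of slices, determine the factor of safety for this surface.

FS = 2.64

Ordinary method of slices: FS = Σ[c'·Δl_i + (W_i cosα_i)·tanφ'] / Σ W_i sinα_i, with Δl_i = b_i / cosα_i.
Slice 1: Δl = 3.2/cos(-5.3°) = 3.214 m; N'_1 = 112·cos(-5.3°) = 111.5; c'Δl = 42.74; W sinα = -10.3
Slice 2: Δl = 2.4/cos7.5° = 2.421 m; N'_2 = 207·cos7.5° = 205.2; c'Δl = 32.20; W sinα = 27.0
Slice 3: Δl = 1.2/cos15.9° = 1.248 m; N'_3 = 97·cos15.9° = 93.3; c'Δl = 16.59; W sinα = 26.6
Slice 4: Δl = 3.0/cos26.2° = 3.344 m; N'_4 = 196·cos26.2° = 175.9; c'Δl = 44.47; W sinα = 86.5
Slice 5: Δl = 2.7/cos41.9° = 3.628 m; N'_5 = 75·cos41.9° = 55.8; c'Δl = 48.25; W sinα = 50.1
Σc'Δl = 184.2 kN/m; ΣN' = 641.7 kN/m; ΣW sinα = 179.9 kN/m
Resisting = 184.2 + 641.7·tan24.3° = 184.2 + 289.8 = 474.0 kN/m
FS = 474.0 / 179.9 = 2.635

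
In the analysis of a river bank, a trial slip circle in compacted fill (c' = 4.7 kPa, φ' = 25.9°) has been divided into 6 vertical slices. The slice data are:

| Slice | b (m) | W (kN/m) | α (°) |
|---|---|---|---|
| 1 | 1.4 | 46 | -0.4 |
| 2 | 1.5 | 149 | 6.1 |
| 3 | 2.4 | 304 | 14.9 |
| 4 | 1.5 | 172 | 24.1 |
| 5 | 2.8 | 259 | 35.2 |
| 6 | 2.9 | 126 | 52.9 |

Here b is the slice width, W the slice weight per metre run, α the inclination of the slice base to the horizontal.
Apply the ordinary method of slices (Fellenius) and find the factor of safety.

Ordinary method of slices: FS = Σ[c'·Δl_i + (W_i cosα_i)·tanφ'] / Σ W_i sinα_i, with Δl_i = b_i / cosα_i.
Slice 1: Δl = 1.4/cos(-0.4°) = 1.400 m; N'_1 = 46·cos(-0.4°) = 46.0; c'Δl = 6.58; W sinα = -0.3
Slice 2: Δl = 1.5/cos6.1° = 1.509 m; N'_2 = 149·cos6.1° = 148.2; c'Δl = 7.09; W sinα = 15.8
Slice 3: Δl = 2.4/cos14.9° = 2.484 m; N'_3 = 304·cos14.9° = 293.8; c'Δl = 11.67; W sinα = 78.2
Slice 4: Δl = 1.5/cos24.1° = 1.643 m; N'_4 = 172·cos24.1° = 157.0; c'Δl = 7.72; W sinα = 70.2
Slice 5: Δl = 2.8/cos35.2° = 3.427 m; N'_5 = 259·cos35.2° = 211.6; c'Δl = 16.10; W sinα = 149.3
Slice 6: Δl = 2.9/cos52.9° = 4.808 m; N'_6 = 126·cos52.9° = 76.0; c'Δl = 22.60; W sinα = 100.5
Σc'Δl = 71.8 kN/m; ΣN' = 932.6 kN/m; ΣW sinα = 413.7 kN/m
Resisting = 71.8 + 932.6·tan25.9° = 71.8 + 452.8 = 524.6 kN/m
FS = 524.6 / 413.7 = 1.268

FS = 1.27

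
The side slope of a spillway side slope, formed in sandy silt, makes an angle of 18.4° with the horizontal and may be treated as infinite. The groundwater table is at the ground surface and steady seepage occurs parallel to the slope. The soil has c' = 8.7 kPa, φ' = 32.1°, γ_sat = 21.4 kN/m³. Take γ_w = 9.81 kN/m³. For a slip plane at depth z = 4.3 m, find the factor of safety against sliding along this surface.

With seepage parallel to the slope and the water table at the surface, the effective normal stress on the slip plane uses the buoyant unit weight γ' = γ_sat − γ_w while the driving shear stress uses γ_sat:
FS = [c' + γ' z cos²β tanφ'] / [γ_sat z sinβ cosβ]
γ' = 21.4 − 9.81 = 11.59 kN/m³
Numerator = 8.7 + 11.59·4.3·cos²18.4°·tan32.1° = 8.7 + 11.59·4.3·0.9004·0.6273 = 36.848 kPa
Denominator = 21.4·4.3·sin18.4°·cos18.4° = 21.4·4.3·0.3156·0.9489 = 27.561 kPa
FS = 36.848 / 27.561 = 1.337

FS = 1.34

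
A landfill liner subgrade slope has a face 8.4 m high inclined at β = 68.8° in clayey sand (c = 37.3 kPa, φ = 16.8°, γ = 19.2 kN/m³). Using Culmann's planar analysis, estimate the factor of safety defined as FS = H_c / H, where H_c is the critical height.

FS = 2.15

H_c = (4c/γ) · sinβ cosφ / [1 − cos(β − φ)]
    = (4·37.3/19.2) · sin68.8°·cos16.8° / [1 − cos52.0°]
    = 7.771 · 0.8925 / 0.3843 = 18.05 m
FS = H_c / H = 18.05 / 8.4 = 2.148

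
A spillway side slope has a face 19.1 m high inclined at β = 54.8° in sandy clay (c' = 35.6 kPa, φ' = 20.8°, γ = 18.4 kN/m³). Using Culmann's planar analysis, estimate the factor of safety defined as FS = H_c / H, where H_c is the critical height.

FS = 1.81

H_c = (4c'/γ) · sinβ cosφ' / [1 − cos(β − φ')]
    = (4·35.6/18.4) · sin54.8°·cos20.8° / [1 − cos34.0°]
    = 7.739 · 0.7639 / 0.1710 = 34.58 m
FS = H_c / H = 34.58 / 19.1 = 1.810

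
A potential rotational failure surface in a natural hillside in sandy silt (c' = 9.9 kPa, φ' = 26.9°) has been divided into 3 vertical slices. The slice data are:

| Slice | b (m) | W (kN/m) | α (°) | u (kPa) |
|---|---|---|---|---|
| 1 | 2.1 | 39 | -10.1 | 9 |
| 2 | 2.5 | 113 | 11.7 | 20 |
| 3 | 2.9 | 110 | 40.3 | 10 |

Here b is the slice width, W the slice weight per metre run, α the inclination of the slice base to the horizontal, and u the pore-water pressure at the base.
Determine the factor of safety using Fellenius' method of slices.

FS = 1.69

Ordinary method of slices: FS = Σ[c'·Δl_i + (W_i cosα_i − u_i·Δl_i)·tanφ'] / Σ W_i sinα_i, with Δl_i = b_i / cosα_i.
Slice 1: Δl = 2.1/cos(-10.1°) = 2.133 m; N'_1 = 39·cos(-10.1°) − 9·2.133 = 19.2; c'Δl = 21.12; W sinα = -6.8
Slice 2: Δl = 2.5/cos11.7° = 2.553 m; N'_2 = 113·cos11.7° − 20·2.553 = 59.6; c'Δl = 25.28; W sinα = 22.9
Slice 3: Δl = 2.9/cos40.3° = 3.802 m; N'_3 = 110·cos40.3° − 10·3.802 = 45.9; c'Δl = 37.64; W sinα = 71.1
Σc'Δl = 84.0 kN/m; ΣN' = 124.7 kN/m; ΣW sinα = 87.2 kN/m
Resisting = 84.0 + 124.7·tan26.9° = 84.0 + 63.2 = 147.3 kN/m
FS = 147.3 / 87.2 = 1.689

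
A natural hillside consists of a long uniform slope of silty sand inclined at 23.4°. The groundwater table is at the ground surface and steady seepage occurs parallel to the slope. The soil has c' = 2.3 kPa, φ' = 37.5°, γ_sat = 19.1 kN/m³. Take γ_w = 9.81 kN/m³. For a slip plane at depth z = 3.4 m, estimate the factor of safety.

With seepage parallel to the slope and the water table at the surface, the effective normal stress on the slip plane uses the buoyant unit weight γ' = γ_sat − γ_w while the driving shear stress uses γ_sat:
FS = [c' + γ' z cos²β tanφ'] / [γ_sat z sinβ cosβ]
γ' = 19.1 − 9.81 = 9.29 kN/m³
Numerator = 2.3 + 9.29·3.4·cos²23.4°·tan37.5° = 2.3 + 9.29·3.4·0.8423·0.7673 = 22.714 kPa
Denominator = 19.1·3.4·sin23.4°·cos23.4° = 19.1·3.4·0.3971·0.9178 = 23.670 kPa
FS = 22.714 / 23.670 = 0.960

FS = 0.96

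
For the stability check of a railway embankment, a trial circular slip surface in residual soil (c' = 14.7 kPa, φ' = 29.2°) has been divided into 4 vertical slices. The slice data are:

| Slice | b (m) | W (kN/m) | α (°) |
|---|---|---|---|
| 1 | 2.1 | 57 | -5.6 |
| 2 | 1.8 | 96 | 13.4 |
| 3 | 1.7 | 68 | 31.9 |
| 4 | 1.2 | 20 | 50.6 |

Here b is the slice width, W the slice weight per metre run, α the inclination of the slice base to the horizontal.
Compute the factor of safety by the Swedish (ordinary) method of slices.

FS = 3.51

Ordinary method of slices: FS = Σ[c'·Δl_i + (W_i cosα_i)·tanφ'] / Σ W_i sinα_i, with Δl_i = b_i / cosα_i.
Slice 1: Δl = 2.1/cos(-5.6°) = 2.110 m; N'_1 = 57·cos(-5.6°) = 56.7; c'Δl = 31.02; W sinα = -5.6
Slice 2: Δl = 1.8/cos13.4° = 1.850 m; N'_2 = 96·cos13.4° = 93.4; c'Δl = 27.20; W sinα = 22.2
Slice 3: Δl = 1.7/cos31.9° = 2.002 m; N'_3 = 68·cos31.9° = 57.7; c'Δl = 29.44; W sinα = 35.9
Slice 4: Δl = 1.2/cos50.6° = 1.891 m; N'_4 = 20·cos50.6° = 12.7; c'Δl = 27.79; W sinα = 15.5
Σc'Δl = 115.4 kN/m; ΣN' = 220.5 kN/m; ΣW sinα = 68.1 kN/m
Resisting = 115.4 + 220.5·tan29.2° = 115.4 + 123.3 = 238.7 kN/m
FS = 238.7 / 68.1 = 3.506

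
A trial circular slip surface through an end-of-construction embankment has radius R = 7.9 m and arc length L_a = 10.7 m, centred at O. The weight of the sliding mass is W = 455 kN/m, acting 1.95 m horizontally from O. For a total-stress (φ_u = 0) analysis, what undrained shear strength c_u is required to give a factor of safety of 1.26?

FS = c_u·L_a·R / (W·d), so c_u = FS·W·d / (L_a·R).
c_u = 1.26·455·1.95 / (10.70·7.9) = 1117.9 / 84.53 = 13.23 kPa

c_u = 13.2 kPa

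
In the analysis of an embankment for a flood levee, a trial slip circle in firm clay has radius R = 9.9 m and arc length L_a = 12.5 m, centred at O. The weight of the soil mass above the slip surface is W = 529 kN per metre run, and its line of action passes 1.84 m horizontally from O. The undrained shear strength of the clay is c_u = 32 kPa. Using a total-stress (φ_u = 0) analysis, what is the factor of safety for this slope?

FS = 4.07

Taking moments about the centre O, the resisting moment is provided by the undrained shear strength acting along the arc:
M_R = c_u·L_a·R = 32·12.50·9.9 = 3960.0 kN·m/m
M_D = W·d = 529·1.84 = 973.4 kN·m/m
FS = M_R / M_D = 3960.0 / 973.4 = 4.068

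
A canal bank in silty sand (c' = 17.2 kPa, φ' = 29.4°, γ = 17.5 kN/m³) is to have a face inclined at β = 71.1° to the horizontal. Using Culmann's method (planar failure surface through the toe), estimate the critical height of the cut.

H_c = 12.79 m

Culmann's analysis gives the critical failure plane at α_cr = (β + φ')/2 = (71.1 + 29.4)/2 = 50.2°, and the critical height
H_c = (4c'/γ) · sinβ cosφ' / [1 − cos(β − φ')]
    = (4·17.2/17.5) · sin71.1°·cos29.4° / [1 − cos(41.7°)]
    = 3.931 · 0.9461·0.8712 / [1 − 0.7466]
    = 3.931 · 0.8242 / 0.2534
    = 12.79 m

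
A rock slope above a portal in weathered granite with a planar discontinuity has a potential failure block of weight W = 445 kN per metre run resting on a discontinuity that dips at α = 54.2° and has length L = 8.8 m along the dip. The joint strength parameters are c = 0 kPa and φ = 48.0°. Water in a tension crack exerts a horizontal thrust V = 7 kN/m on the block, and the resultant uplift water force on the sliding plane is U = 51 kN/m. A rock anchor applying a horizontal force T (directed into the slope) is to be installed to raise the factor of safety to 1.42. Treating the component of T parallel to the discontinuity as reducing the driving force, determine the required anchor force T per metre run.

Resolving forces along and normal to the sliding plane, with the horizontal anchor force T adding T·sinα to the effective normal force and T·cosα acting up the plane against the driving force:
FS = [cL + (W cosα − U − V sinα + T sinα) tanφ] / [W sinα + V cosα − T cosα]
Without the anchor: N' = 203.6 kN/m, driving T_d = 365.0 kN/m, resisting R = 0·8.8 + 203.6·tan48.0° = 226.2 kN/m, FS = 0.62.
Setting FS = 1.42 and solving for T:
1.42·(365.0 − T cos54.2°) = 226.2 + T sin54.2°·tan48.0°
T·(sin54.2°·tan48.0° + 1.42·cos54.2°) = 1.42·365.0 − 226.2
T·(0.8111·1.1106 + 1.42·0.5850) = 518.3 − 226.2 = 292.2
T·1.7314 = 292.2
T = 168.7 kN/m

T = 169 kN/m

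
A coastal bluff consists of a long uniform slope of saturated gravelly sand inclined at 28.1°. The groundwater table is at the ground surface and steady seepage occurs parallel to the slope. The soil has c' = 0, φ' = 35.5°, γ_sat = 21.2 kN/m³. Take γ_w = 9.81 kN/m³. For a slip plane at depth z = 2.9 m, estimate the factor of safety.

FS = 0.72

With seepage parallel to the slope and the water table at the surface, the effective normal stress on the slip plane uses the buoyant unit weight γ' = γ_sat − γ_w while the driving shear stress uses γ_sat:
FS = [c' + γ' z cos²β tanφ'] / [γ_sat z sinβ cosβ]
(For c' = 0 this reduces to FS = (γ'/γ_sat)·tanφ'/tanβ.)
γ' = 21.2 − 9.81 = 11.39 kN/m³
Numerator = 0.0 + 11.39·2.9·cos²28.1°·tan35.5° = 0.0 + 11.39·2.9·0.7781·0.7133 = 18.334 kPa
Denominator = 21.2·2.9·sin28.1°·cos28.1° = 21.2·2.9·0.4710·0.8821 = 25.544 kPa
FS = 18.334 / 25.544 = 0.718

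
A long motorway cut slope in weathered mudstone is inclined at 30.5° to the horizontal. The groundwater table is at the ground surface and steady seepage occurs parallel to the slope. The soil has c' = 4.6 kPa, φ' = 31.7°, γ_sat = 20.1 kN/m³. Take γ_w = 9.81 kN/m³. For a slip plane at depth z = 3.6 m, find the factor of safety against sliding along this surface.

With seepage parallel to the slope and the water table at the surface, the effective normal stress on the slip plane uses the buoyant unit weight γ' = γ_sat − γ_w while the driving shear stress uses γ_sat:
FS = [c' + γ' z cos²β tanφ'] / [γ_sat z sinβ cosβ]
γ' = 20.1 − 9.81 = 10.29 kN/m³
Numerator = 4.6 + 10.29·3.6·cos²30.5°·tan31.7° = 4.6 + 10.29·3.6·0.7424·0.6176 = 21.585 kPa
Denominator = 20.1·3.6·sin30.5°·cos30.5° = 20.1·3.6·0.5075·0.8616 = 31.644 kPa
FS = 21.585 / 31.644 = 0.682

FS = 0.68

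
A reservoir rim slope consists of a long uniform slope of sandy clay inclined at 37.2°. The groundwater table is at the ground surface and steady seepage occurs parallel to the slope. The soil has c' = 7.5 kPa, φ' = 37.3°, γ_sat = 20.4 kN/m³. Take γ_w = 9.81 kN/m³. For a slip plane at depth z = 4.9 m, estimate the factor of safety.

With seepage parallel to the slope and the water table at the surface, the effective normal stress on the slip plane uses the buoyant unit weight γ' = γ_sat − γ_w while the driving shear stress uses γ_sat:
FS = [c' + γ' z cos²β tanφ'] / [γ_sat z sinβ cosβ]
γ' = 20.4 − 9.81 = 10.59 kN/m³
Numerator = 7.5 + 10.59·4.9·cos²37.2°·tan37.3° = 7.5 + 10.59·4.9·0.6345·0.7618 = 32.580 kPa
Denominator = 20.4·4.9·sin37.2°·cos37.2° = 20.4·4.9·0.6046·0.7965 = 48.139 kPa
FS = 32.580 / 48.139 = 0.677

FS = 0.68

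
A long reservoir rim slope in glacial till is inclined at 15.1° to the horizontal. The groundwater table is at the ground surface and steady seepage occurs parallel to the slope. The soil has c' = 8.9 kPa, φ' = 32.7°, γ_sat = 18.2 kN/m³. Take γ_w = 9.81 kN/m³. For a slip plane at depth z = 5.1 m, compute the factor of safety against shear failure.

With seepage parallel to the slope and the water table at the surface, the effective normal stress on the slip plane uses the buoyant unit weight γ' = γ_sat − γ_w while the driving shear stress uses γ_sat:
FS = [c' + γ' z cos²β tanφ'] / [γ_sat z sinβ cosβ]
γ' = 18.2 − 9.81 = 8.39 kN/m³
Numerator = 8.9 + 8.39·5.1·cos²15.1°·tan32.7° = 8.9 + 8.39·5.1·0.9321·0.6420 = 34.506 kPa
Denominator = 18.2·5.1·sin15.1°·cos15.1° = 18.2·5.1·0.2605·0.9655 = 23.345 kPa
FS = 34.506 / 23.345 = 1.478

FS = 1.48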